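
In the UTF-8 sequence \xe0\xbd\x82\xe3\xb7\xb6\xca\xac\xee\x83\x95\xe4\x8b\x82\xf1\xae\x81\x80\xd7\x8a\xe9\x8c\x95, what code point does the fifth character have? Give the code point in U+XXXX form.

Offset 0: leading byte 0xE0 = 11100000 → 3-byte char #1 = E0 BD 82.
Offset 3: leading byte 0xE3 = 11100011 → 3-byte char #2 = E3 B7 B6.
Offset 6: leading byte 0xCA = 11001010 → 2-byte char #3 = CA AC.
Offset 8: leading byte 0xEE = 11101110 → 3-byte char #4 = EE 83 95.
Offset 11: leading byte 0xE4 = 11100100 → 3-byte char #5 = E4 8B 82.
Leading byte 0xE4 = 11100100 matches 1110xxxx → 3-byte sequence.
Byte 1: 0xE4 = 11100100, payload 0100 (4 bits).
Byte 2: 0x8B = 10001011 (10xxxxxx ✓), payload 001011.
Byte 3: 0x82 = 10000010 (10xxxxxx ✓), payload 000010.
Concatenate: 0100001011000010 = 0x42C2 (16 bits → U+42C2).

U+42C2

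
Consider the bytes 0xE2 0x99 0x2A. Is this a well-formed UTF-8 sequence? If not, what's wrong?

Leading byte 0xE2 = 11100010 → 3-byte form.
Byte 3 is 0x2A = 00101010, which is not 10xxxxxx — expected a continuation byte.

invalid (non-continuation byte where continuation expected)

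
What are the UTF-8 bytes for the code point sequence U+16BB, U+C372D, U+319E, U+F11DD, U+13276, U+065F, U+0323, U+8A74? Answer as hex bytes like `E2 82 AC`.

E1 9A BB F3 83 9C AD E3 86 9E F3 B1 87 9D F0 93 89 B6 D9 9F CC A3 E8 A9 B4

U+16BB: 3-byte form → E1 9A BB.
U+C372D: 4-byte form → F3 83 9C AD.
U+319E: 3-byte form → E3 86 9E.
U+F11DD: 4-byte form → F3 B1 87 9D.
U+13276: 4-byte form → F0 93 89 B6.
U+065F: 2-byte form → D9 9F.
U+0323: 2-byte form → CC A3.
U+8A74: 3-byte form → E8 A9 B4.
Concatenated (25 bytes): E1 9A BB F3 83 9C AD E3 86 9E F3 B1 87 9D F0 93 89 B6 D9 9F CC A3 E8 A9 B4.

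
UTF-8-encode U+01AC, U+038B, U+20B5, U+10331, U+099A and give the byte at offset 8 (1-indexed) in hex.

0xF0

1-indexed offset 8 is 0-indexed offset 7.
U+01AC → 2-byte form C6 AC at offsets 0–1.
U+038B → 2-byte form CE 8B at offsets 2–3.
U+20B5 → 3-byte form E2 82 B5 at offsets 4–6.
U+10331 → 4-byte form F0 90 8C B1 at offsets 7–10.
Offset 7 falls in char 4's range; it's byte 1 of F0 90 8C B1 = 0xF0.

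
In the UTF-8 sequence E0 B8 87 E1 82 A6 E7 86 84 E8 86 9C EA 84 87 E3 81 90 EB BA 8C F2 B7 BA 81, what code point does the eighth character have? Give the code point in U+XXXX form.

U+B7E81

Offset 0: leading byte 0xE0 = 11100000 → 3-byte char #1 = E0 B8 87.
Offset 3: leading byte 0xE1 = 11100001 → 3-byte char #2 = E1 82 A6.
Offset 6: leading byte 0xE7 = 11100111 → 3-byte char #3 = E7 86 84.
Offset 9: leading byte 0xE8 = 11101000 → 3-byte char #4 = E8 86 9C.
Offset 12: leading byte 0xEA = 11101010 → 3-byte char #5 = EA 84 87.
Offset 15: leading byte 0xE3 = 11100011 → 3-byte char #6 = E3 81 90.
Offset 18: leading byte 0xEB = 11101011 → 3-byte char #7 = EB BA 8C.
Offset 21: leading byte 0xF2 = 11110010 → 4-byte char #8 = F2 B7 BA 81.
Leading byte 0xF2 = 11110010 matches 11110xxx → 4-byte sequence.
Byte 1: 0xF2 = 11110010, payload 010 (3 bits).
Byte 2: 0xB7 = 10110111 (10xxxxxx ✓), payload 110111.
Byte 3: 0xBA = 10111010 (10xxxxxx ✓), payload 111010.
Byte 4: 0x81 = 10000001 (10xxxxxx ✓), payload 000001.
Concatenate: 010110111111010000001 = 0xB7E81 (21 bits → U+B7E81).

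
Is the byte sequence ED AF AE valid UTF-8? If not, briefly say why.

Structurally a 3-byte sequence; payload = 0xDBEE.
But 0xDBEE is in U+D800–U+DFFF, the surrogate range. Surrogates are not Unicode scalar values and are forbidden in UTF-8.

invalid (encodes a surrogate (U+D800–U+DFFF))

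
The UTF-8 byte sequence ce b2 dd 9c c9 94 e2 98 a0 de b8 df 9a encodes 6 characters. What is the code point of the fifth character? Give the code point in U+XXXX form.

U+07B8

Offset 0: leading byte 0xCE = 11001110 → 2-byte char #1 = CE B2.
Offset 2: leading byte 0xDD = 11011101 → 2-byte char #2 = DD 9C.
Offset 4: leading byte 0xC9 = 11001001 → 2-byte char #3 = C9 94.
Offset 6: leading byte 0xE2 = 11100010 → 3-byte char #4 = E2 98 A0.
Offset 9: leading byte 0xDE = 11011110 → 2-byte char #5 = DE B8.
Leading byte 0xDE = 11011110 matches 110xxxxx → 2-byte sequence.
Byte 1: 0xDE = 11011110, payload 11110 (5 bits).
Byte 2: 0xB8 = 10111000 (10xxxxxx ✓), payload 111000.
Concatenate: 11110111000 = 0x7B8 (11 bits → U+07B8).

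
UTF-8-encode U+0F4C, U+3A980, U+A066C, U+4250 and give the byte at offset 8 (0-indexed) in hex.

U+0F4C → 3-byte form E0 BD 8C at offsets 0–2.
U+3A980 → 4-byte form F0 BA A6 80 at offsets 3–6.
U+A066C → 4-byte form F2 A0 99 AC at offsets 7–10.
Offset 8 falls in char 3's range; it's byte 2 of F2 A0 99 AC = 0xA0.

0xA0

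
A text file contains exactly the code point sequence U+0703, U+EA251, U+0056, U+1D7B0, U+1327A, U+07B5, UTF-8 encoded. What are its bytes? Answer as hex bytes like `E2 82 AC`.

DC 83 F3 AA 89 91 56 F0 9D 9E B0 F0 93 89 BA DE B5

U+0703: 2-byte form → DC 83.
U+EA251: 4-byte form → F3 AA 89 91.
U+0056: 1-byte form → 56.
U+1D7B0: 4-byte form → F0 9D 9E B0.
U+1327A: 4-byte form → F0 93 89 BA.
U+07B5: 2-byte form → DE B5.
Concatenated (17 bytes): DC 83 F3 AA 89 91 56 F0 9D 9E B0 F0 93 89 BA DE B5.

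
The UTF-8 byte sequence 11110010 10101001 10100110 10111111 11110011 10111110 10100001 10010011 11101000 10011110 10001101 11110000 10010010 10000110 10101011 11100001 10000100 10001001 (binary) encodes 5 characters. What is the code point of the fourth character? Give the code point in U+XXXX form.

U+121AB

Offset 0: leading byte 0xF2 = 11110010 → 4-byte char #1 = F2 A9 A6 BF.
Offset 4: leading byte 0xF3 = 11110011 → 4-byte char #2 = F3 BE A1 93.
Offset 8: leading byte 0xE8 = 11101000 → 3-byte char #3 = E8 9E 8D.
Offset 11: leading byte 0xF0 = 11110000 → 4-byte char #4 = F0 92 86 AB.
Leading byte 0xF0 = 11110000 matches 11110xxx → 4-byte sequence.
Byte 1: 0xF0 = 11110000, payload 000 (3 bits).
Byte 2: 0x92 = 10010010 (10xxxxxx ✓), payload 010010.
Byte 3: 0x86 = 10000110 (10xxxxxx ✓), payload 000110.
Byte 4: 0xAB = 10101011 (10xxxxxx ✓), payload 101011.
Concatenate: 000010010000110101011 = 0x121AB (21 bits → U+121AB).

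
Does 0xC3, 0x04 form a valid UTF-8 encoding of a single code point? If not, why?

invalid (non-continuation byte where continuation expected)

Leading byte 0xC3 = 11000011 → 2-byte form.
Byte 2 is 0x04 = 00000100, which is not 10xxxxxx — expected a continuation byte.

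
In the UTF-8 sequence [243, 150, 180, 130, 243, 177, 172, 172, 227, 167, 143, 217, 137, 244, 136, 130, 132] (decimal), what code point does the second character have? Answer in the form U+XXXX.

U+F1B2C

Offset 0: leading byte 0xF3 = 11110011 → 4-byte char #1 = F3 96 B4 82.
Offset 4: leading byte 0xF3 = 11110011 → 4-byte char #2 = F3 B1 AC AC.
Leading byte 0xF3 = 11110011 matches 11110xxx → 4-byte sequence.
Byte 1: 0xF3 = 11110011, payload 011 (3 bits).
Byte 2: 0xB1 = 10110001 (10xxxxxx ✓), payload 110001.
Byte 3: 0xAC = 10101100 (10xxxxxx ✓), payload 101100.
Byte 4: 0xAC = 10101100 (10xxxxxx ✓), payload 101100.
Concatenate: 011110001101100101100 = 0xF1B2C (21 bits → U+F1B2C).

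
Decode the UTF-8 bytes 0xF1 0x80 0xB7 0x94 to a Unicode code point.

Leading byte 0xF1 = 11110001 matches 11110xxx → 4-byte sequence.
Byte 1: 0xF1 = 11110001, payload 001 (3 bits).
Byte 2: 0x80 = 10000000 (10xxxxxx ✓), payload 000000.
Byte 3: 0xB7 = 10110111 (10xxxxxx ✓), payload 110111.
Byte 4: 0x94 = 10010100 (10xxxxxx ✓), payload 010100.
Concatenate: 001000000110111010100 = 0x40DD4 (21 bits → U+40DD4).

U+40DD4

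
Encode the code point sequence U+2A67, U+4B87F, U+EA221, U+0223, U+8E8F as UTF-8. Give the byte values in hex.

U+2A67: 3-byte form → E2 A9 A7.
U+4B87F: 4-byte form → F1 8B A1 BF.
U+EA221: 4-byte form → F3 AA 88 A1.
U+0223: 2-byte form → C8 A3.
U+8E8F: 3-byte form → E8 BA 8F.
Concatenated (16 bytes): E2 A9 A7 F1 8B A1 BF F3 AA 88 A1 C8 A3 E8 BA 8F.

E2 A9 A7 F1 8B A1 BF F3 AA 88 A1 C8 A3 E8 BA 8F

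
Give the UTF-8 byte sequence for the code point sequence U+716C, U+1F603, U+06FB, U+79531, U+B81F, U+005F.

E7 85 AC F0 9F 98 83 DB BB F1 B9 94 B1 EB A0 9F 5F

U+716C: 3-byte form → E7 85 AC.
U+1F603: 4-byte form → F0 9F 98 83.
U+06FB: 2-byte form → DB BB.
U+79531: 4-byte form → F1 B9 94 B1.
U+B81F: 3-byte form → EB A0 9F.
U+005F: 1-byte form → 5F.
Concatenated (17 bytes): E7 85 AC F0 9F 98 83 DB BB F1 B9 94 B1 EB A0 9F 5F.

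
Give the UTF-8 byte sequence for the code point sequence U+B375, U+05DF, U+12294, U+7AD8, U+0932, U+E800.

EB 8D B5 D7 9F F0 92 8A 94 E7 AB 98 E0 A4 B2 EE A0 80

U+B375: 3-byte form → EB 8D B5.
U+05DF: 2-byte form → D7 9F.
U+12294: 4-byte form → F0 92 8A 94.
U+7AD8: 3-byte form → E7 AB 98.
U+0932: 3-byte form → E0 A4 B2.
U+E800: 3-byte form → EE A0 80.
Concatenated (18 bytes): EB 8D B5 D7 9F F0 92 8A 94 E7 AB 98 E0 A4 B2 EE A0 80.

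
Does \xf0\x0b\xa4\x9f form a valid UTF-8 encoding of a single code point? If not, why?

invalid (non-continuation byte where continuation expected)

Leading byte 0xF0 = 11110000 → 4-byte form.
Byte 2 is 0x0B = 00001011, which is not 10xxxxxx — expected a continuation byte.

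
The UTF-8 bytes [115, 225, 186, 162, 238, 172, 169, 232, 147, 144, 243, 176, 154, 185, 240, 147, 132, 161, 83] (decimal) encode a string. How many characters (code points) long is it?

Byte at offset 0: 0x73 = 01110011 → 1-byte char (#1). Advance 1.
Byte at offset 1: 0xE1 = 11100001 → 3-byte char (#2). Advance 3.
Byte at offset 4: 0xEE = 11101110 → 3-byte char (#3). Advance 3.
Byte at offset 7: 0xE8 = 11101000 → 3-byte char (#4). Advance 3.
Byte at offset 10: 0xF3 = 11110011 → 4-byte char (#5). Advance 4.
Byte at offset 14: 0xF0 = 11110000 → 4-byte char (#6). Advance 4.
Byte at offset 18: 0x53 = 01010011 → 1-byte char (#7). Advance 1.
Reached end at offset 19 after 7 code points.

7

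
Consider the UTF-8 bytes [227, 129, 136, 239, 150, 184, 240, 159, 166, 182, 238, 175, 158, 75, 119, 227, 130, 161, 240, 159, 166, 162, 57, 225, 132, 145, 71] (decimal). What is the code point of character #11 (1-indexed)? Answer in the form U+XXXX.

U+0047

Offset 0: leading byte 0xE3 = 11100011 → 3-byte char #1 = E3 81 88.
Offset 3: leading byte 0xEF = 11101111 → 3-byte char #2 = EF 96 B8.
Offset 6: leading byte 0xF0 = 11110000 → 4-byte char #3 = F0 9F A6 B6.
Offset 10: leading byte 0xEE = 11101110 → 3-byte char #4 = EE AF 9E.
Offset 13: leading byte 0x4B = 01001011 → 1-byte char #5 = 4B.
Offset 14: leading byte 0x77 = 01110111 → 1-byte char #6 = 77.
Offset 15: leading byte 0xE3 = 11100011 → 3-byte char #7 = E3 82 A1.
Offset 18: leading byte 0xF0 = 11110000 → 4-byte char #8 = F0 9F A6 A2.
Offset 22: leading byte 0x39 = 00111001 → 1-byte char #9 = 39.
Offset 23: leading byte 0xE1 = 11100001 → 3-byte char #10 = E1 84 91.
Offset 26: leading byte 0x47 = 01000111 → 1-byte char #11 = 47.
Leading byte 0x47 = 01000111 matches 0xxxxxxx → 1-byte sequence.
Byte 1: 0x47 = 01000111, payload 1000111 (7 bits).
Concatenate: 1000111 = 0x47 (7 bits → U+0047).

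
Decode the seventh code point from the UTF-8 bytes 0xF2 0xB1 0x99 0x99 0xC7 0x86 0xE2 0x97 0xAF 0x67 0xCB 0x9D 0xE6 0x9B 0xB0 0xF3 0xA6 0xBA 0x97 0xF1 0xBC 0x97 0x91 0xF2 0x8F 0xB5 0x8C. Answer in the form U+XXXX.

U+E6E97

Offset 0: leading byte 0xF2 = 11110010 → 4-byte char #1 = F2 B1 99 99.
Offset 4: leading byte 0xC7 = 11000111 → 2-byte char #2 = C7 86.
Offset 6: leading byte 0xE2 = 11100010 → 3-byte char #3 = E2 97 AF.
Offset 9: leading byte 0x67 = 01100111 → 1-byte char #4 = 67.
Offset 10: leading byte 0xCB = 11001011 → 2-byte char #5 = CB 9D.
Offset 12: leading byte 0xE6 = 11100110 → 3-byte char #6 = E6 9B B0.
Offset 15: leading byte 0xF3 = 11110011 → 4-byte char #7 = F3 A6 BA 97.
Leading byte 0xF3 = 11110011 matches 11110xxx → 4-byte sequence.
Byte 1: 0xF3 = 11110011, payload 011 (3 bits).
Byte 2: 0xA6 = 10100110 (10xxxxxx ✓), payload 100110.
Byte 3: 0xBA = 10111010 (10xxxxxx ✓), payload 111010.
Byte 4: 0x97 = 10010111 (10xxxxxx ✓), payload 010111.
Concatenate: 011100110111010010111 = 0xE6E97 (21 bits → U+E6E97).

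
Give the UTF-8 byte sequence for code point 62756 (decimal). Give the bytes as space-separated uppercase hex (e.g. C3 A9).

EF 94 A4

U+F524 = 0xF524 = 62756 decimal. In range U+0800–U+FFFF → 3-byte form: 1110xxxx 10xxxxxx 10xxxxxx.
Binary (16 bits): 1111010100100100.
Split 4+6+6: 1111 | 010100 | 100100.
Byte 1: 11101111 = 0xEF.
Byte 2: 10010100 = 0x94.
Byte 3: 10100100 = 0xA4.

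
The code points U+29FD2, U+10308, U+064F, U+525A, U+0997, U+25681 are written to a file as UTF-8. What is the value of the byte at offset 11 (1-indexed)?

1-indexed offset 11 is 0-indexed offset 10.
U+29FD2 → 4-byte form F0 A9 BF 92 at offsets 0–3.
U+10308 → 4-byte form F0 90 8C 88 at offsets 4–7.
U+064F → 2-byte form D9 8F at offsets 8–9.
U+525A → 3-byte form E5 89 9A at offsets 10–12.
Offset 10 falls in char 4's range; it's byte 1 of E5 89 9A = 0xE5.

0xE5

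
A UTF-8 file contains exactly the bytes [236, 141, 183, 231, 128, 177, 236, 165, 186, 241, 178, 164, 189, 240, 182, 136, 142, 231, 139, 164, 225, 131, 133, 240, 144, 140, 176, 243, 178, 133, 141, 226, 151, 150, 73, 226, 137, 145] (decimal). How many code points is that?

12

Byte at offset 0: 0xEC = 11101100 → 3-byte char (#1). Advance 3.
Byte at offset 3: 0xE7 = 11100111 → 3-byte char (#2). Advance 3.
Byte at offset 6: 0xEC = 11101100 → 3-byte char (#3). Advance 3.
Byte at offset 9: 0xF1 = 11110001 → 4-byte char (#4). Advance 4.
Byte at offset 13: 0xF0 = 11110000 → 4-byte char (#5). Advance 4.
Byte at offset 17: 0xE7 = 11100111 → 3-byte char (#6). Advance 3.
Byte at offset 20: 0xE1 = 11100001 → 3-byte char (#7). Advance 3.
Byte at offset 23: 0xF0 = 11110000 → 4-byte char (#8). Advance 4.
Byte at offset 27: 0xF3 = 11110011 → 4-byte char (#9). Advance 4.
Byte at offset 31: 0xE2 = 11100010 → 3-byte char (#10). Advance 3.
Byte at offset 34: 0x49 = 01001001 → 1-byte char (#11). Advance 1.
Byte at offset 35: 0xE2 = 11100010 → 3-byte char (#12). Advance 3.
Reached end at offset 38 after 12 code points.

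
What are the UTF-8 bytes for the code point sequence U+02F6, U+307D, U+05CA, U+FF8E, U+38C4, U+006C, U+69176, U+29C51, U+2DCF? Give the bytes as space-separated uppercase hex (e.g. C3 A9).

CB B6 E3 81 BD D7 8A EF BE 8E E3 A3 84 6C F1 A9 85 B6 F0 A9 B1 91 E2 B7 8F

U+02F6: 2-byte form → CB B6.
U+307D: 3-byte form → E3 81 BD.
U+05CA: 2-byte form → D7 8A.
U+FF8E: 3-byte form → EF BE 8E.
U+38C4: 3-byte form → E3 A3 84.
U+006C: 1-byte form → 6C.
U+69176: 4-byte form → F1 A9 85 B6.
U+29C51: 4-byte form → F0 A9 B1 91.
U+2DCF: 3-byte form → E2 B7 8F.
Concatenated (25 bytes): CB B6 E3 81 BD D7 8A EF BE 8E E3 A3 84 6C F1 A9 85 B6 F0 A9 B1 91 E2 B7 8F.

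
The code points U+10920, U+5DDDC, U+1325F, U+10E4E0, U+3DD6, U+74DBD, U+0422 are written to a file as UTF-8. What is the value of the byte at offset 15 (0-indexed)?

U+10920 → 4-byte form F0 90 A4 A0 at offsets 0–3.
U+5DDDC → 4-byte form F1 9D B7 9C at offsets 4–7.
U+1325F → 4-byte form F0 93 89 9F at offsets 8–11.
U+10E4E0 → 4-byte form F4 8E 93 A0 at offsets 12–15.
Offset 15 falls in char 4's range; it's byte 4 of F4 8E 93 A0 = 0xA0.

0xA0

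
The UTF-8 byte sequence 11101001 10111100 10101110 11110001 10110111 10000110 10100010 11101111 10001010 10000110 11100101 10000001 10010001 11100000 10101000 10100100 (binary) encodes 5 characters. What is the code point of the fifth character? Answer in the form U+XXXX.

U+0A24

Offset 0: leading byte 0xE9 = 11101001 → 3-byte char #1 = E9 BC AE.
Offset 3: leading byte 0xF1 = 11110001 → 4-byte char #2 = F1 B7 86 A2.
Offset 7: leading byte 0xEF = 11101111 → 3-byte char #3 = EF 8A 86.
Offset 10: leading byte 0xE5 = 11100101 → 3-byte char #4 = E5 81 91.
Offset 13: leading byte 0xE0 = 11100000 → 3-byte char #5 = E0 A8 A4.
Leading byte 0xE0 = 11100000 matches 1110xxxx → 3-byte sequence.
Byte 1: 0xE0 = 11100000, payload 0000 (4 bits).
Byte 2: 0xA8 = 10101000 (10xxxxxx ✓), payload 101000.
Byte 3: 0xA4 = 10100100 (10xxxxxx ✓), payload 100100.
Concatenate: 0000101000100100 = 0xA24 (16 bits → U+0A24).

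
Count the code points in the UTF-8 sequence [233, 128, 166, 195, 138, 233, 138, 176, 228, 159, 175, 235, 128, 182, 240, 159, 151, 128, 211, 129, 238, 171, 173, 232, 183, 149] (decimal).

9

Byte at offset 0: 0xE9 = 11101001 → 3-byte char (#1). Advance 3.
Byte at offset 3: 0xC3 = 11000011 → 2-byte char (#2). Advance 2.
Byte at offset 5: 0xE9 = 11101001 → 3-byte char (#3). Advance 3.
Byte at offset 8: 0xE4 = 11100100 → 3-byte char (#4). Advance 3.
Byte at offset 11: 0xEB = 11101011 → 3-byte char (#5). Advance 3.
Byte at offset 14: 0xF0 = 11110000 → 4-byte char (#6). Advance 4.
Byte at offset 18: 0xD3 = 11010011 → 2-byte char (#7). Advance 2.
Byte at offset 20: 0xEE = 11101110 → 3-byte char (#8). Advance 3.
Byte at offset 23: 0xE8 = 11101000 → 3-byte char (#9). Advance 3.
Reached end at offset 26 after 9 code points.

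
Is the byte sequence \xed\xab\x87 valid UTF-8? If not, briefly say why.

Structurally a 3-byte sequence; payload = 0xDAC7.
But 0xDAC7 is in U+D800–U+DFFF, the surrogate range. Surrogates are not Unicode scalar values and are forbidden in UTF-8.

invalid (encodes a surrogate (U+D800–U+DFFF))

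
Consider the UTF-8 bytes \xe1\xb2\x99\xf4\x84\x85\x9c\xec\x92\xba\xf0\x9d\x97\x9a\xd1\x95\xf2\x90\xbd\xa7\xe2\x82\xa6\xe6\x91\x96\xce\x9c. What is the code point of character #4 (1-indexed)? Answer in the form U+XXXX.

Offset 0: leading byte 0xE1 = 11100001 → 3-byte char #1 = E1 B2 99.
Offset 3: leading byte 0xF4 = 11110100 → 4-byte char #2 = F4 84 85 9C.
Offset 7: leading byte 0xEC = 11101100 → 3-byte char #3 = EC 92 BA.
Offset 10: leading byte 0xF0 = 11110000 → 4-byte char #4 = F0 9D 97 9A.
Leading byte 0xF0 = 11110000 matches 11110xxx → 4-byte sequence.
Byte 1: 0xF0 = 11110000, payload 000 (3 bits).
Byte 2: 0x9D = 10011101 (10xxxxxx ✓), payload 011101.
Byte 3: 0x97 = 10010111 (10xxxxxx ✓), payload 010111.
Byte 4: 0x9A = 10011010 (10xxxxxx ✓), payload 011010.
Concatenate: 000011101010111011010 = 0x1D5DA (21 bits → U+1D5DA).

U+1D5DA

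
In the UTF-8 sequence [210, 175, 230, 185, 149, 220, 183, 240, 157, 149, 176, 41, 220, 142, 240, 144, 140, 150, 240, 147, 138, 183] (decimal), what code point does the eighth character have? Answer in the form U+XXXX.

Offset 0: leading byte 0xD2 = 11010010 → 2-byte char #1 = D2 AF.
Offset 2: leading byte 0xE6 = 11100110 → 3-byte char #2 = E6 B9 95.
Offset 5: leading byte 0xDC = 11011100 → 2-byte char #3 = DC B7.
Offset 7: leading byte 0xF0 = 11110000 → 4-byte char #4 = F0 9D 95 B0.
Offset 11: leading byte 0x29 = 00101001 → 1-byte char #5 = 29.
Offset 12: leading byte 0xDC = 11011100 → 2-byte char #6 = DC 8E.
Offset 14: leading byte 0xF0 = 11110000 → 4-byte char #7 = F0 90 8C 96.
Offset 18: leading byte 0xF0 = 11110000 → 4-byte char #8 = F0 93 8A B7.
Leading byte 0xF0 = 11110000 matches 11110xxx → 4-byte sequence.
Byte 1: 0xF0 = 11110000, payload 000 (3 bits).
Byte 2: 0x93 = 10010011 (10xxxxxx ✓), payload 010011.
Byte 3: 0x8A = 10001010 (10xxxxxx ✓), payload 001010.
Byte 4: 0xB7 = 10110111 (10xxxxxx ✓), payload 110111.
Concatenate: 000010011001010110111 = 0x132B7 (21 bits → U+132B7).

U+132B7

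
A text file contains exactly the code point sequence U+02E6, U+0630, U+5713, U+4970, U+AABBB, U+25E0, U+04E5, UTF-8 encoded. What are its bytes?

CB A6 D8 B0 E5 9C 93 E4 A5 B0 F2 AA AE BB E2 97 A0 D3 A5

U+02E6: 2-byte form → CB A6.
U+0630: 2-byte form → D8 B0.
U+5713: 3-byte form → E5 9C 93.
U+4970: 3-byte form → E4 A5 B0.
U+AABBB: 4-byte form → F2 AA AE BB.
U+25E0: 3-byte form → E2 97 A0.
U+04E5: 2-byte form → D3 A5.
Concatenated (19 bytes): CB A6 D8 B0 E5 9C 93 E4 A5 B0 F2 AA AE BB E2 97 A0 D3 A5.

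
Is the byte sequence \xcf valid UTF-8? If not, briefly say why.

invalid (sequence truncated)

Leading byte 0xCF = 11001111 → 2-byte form, but only 1 byte is present.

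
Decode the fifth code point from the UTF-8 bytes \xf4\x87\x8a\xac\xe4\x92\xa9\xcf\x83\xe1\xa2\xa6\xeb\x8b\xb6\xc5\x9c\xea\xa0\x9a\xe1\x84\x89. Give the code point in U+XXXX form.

Offset 0: leading byte 0xF4 = 11110100 → 4-byte char #1 = F4 87 8A AC.
Offset 4: leading byte 0xE4 = 11100100 → 3-byte char #2 = E4 92 A9.
Offset 7: leading byte 0xCF = 11001111 → 2-byte char #3 = CF 83.
Offset 9: leading byte 0xE1 = 11100001 → 3-byte char #4 = E1 A2 A6.
Offset 12: leading byte 0xEB = 11101011 → 3-byte char #5 = EB 8B B6.
Leading byte 0xEB = 11101011 matches 1110xxxx → 3-byte sequence.
Byte 1: 0xEB = 11101011, payload 1011 (4 bits).
Byte 2: 0x8B = 10001011 (10xxxxxx ✓), payload 001011.
Byte 3: 0xB6 = 10110110 (10xxxxxx ✓), payload 110110.
Concatenate: 1011001011110110 = 0xB2F6 (16 bits → U+B2F6).

U+B2F6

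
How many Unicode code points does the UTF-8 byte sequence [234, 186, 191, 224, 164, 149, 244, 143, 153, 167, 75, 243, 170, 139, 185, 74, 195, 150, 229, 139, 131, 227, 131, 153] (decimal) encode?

Byte at offset 0: 0xEA = 11101010 → 3-byte char (#1). Advance 3.
Byte at offset 3: 0xE0 = 11100000 → 3-byte char (#2). Advance 3.
Byte at offset 6: 0xF4 = 11110100 → 4-byte char (#3). Advance 4.
Byte at offset 10: 0x4B = 01001011 → 1-byte char (#4). Advance 1.
Byte at offset 11: 0xF3 = 11110011 → 4-byte char (#5). Advance 4.
Byte at offset 15: 0x4A = 01001010 → 1-byte char (#6). Advance 1.
Byte at offset 16: 0xC3 = 11000011 → 2-byte char (#7). Advance 2.
Byte at offset 18: 0xE5 = 11100101 → 3-byte char (#8). Advance 3.
Byte at offset 21: 0xE3 = 11100011 → 3-byte char (#9). Advance 3.
Reached end at offset 24 after 9 code points.

9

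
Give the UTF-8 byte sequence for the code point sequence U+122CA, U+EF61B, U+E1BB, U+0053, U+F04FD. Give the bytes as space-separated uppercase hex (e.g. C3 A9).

U+122CA: 4-byte form → F0 92 8B 8A.
U+EF61B: 4-byte form → F3 AF 98 9B.
U+E1BB: 3-byte form → EE 86 BB.
U+0053: 1-byte form → 53.
U+F04FD: 4-byte form → F3 B0 93 BD.
Concatenated (16 bytes): F0 92 8B 8A F3 AF 98 9B EE 86 BB 53 F3 B0 93 BD.

F0 92 8B 8A F3 AF 98 9B EE 86 BB 53 F3 B0 93 BD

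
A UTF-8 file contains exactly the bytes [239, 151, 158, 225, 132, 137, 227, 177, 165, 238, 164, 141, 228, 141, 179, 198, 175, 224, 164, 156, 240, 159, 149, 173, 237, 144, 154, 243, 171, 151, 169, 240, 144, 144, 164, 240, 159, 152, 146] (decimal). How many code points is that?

Byte at offset 0: 0xEF = 11101111 → 3-byte char (#1). Advance 3.
Byte at offset 3: 0xE1 = 11100001 → 3-byte char (#2). Advance 3.
Byte at offset 6: 0xE3 = 11100011 → 3-byte char (#3). Advance 3.
Byte at offset 9: 0xEE = 11101110 → 3-byte char (#4). Advance 3.
Byte at offset 12: 0xE4 = 11100100 → 3-byte char (#5). Advance 3.
Byte at offset 15: 0xC6 = 11000110 → 2-byte char (#6). Advance 2.
Byte at offset 17: 0xE0 = 11100000 → 3-byte char (#7). Advance 3.
Byte at offset 20: 0xF0 = 11110000 → 4-byte char (#8). Advance 4.
Byte at offset 24: 0xED = 11101101 → 3-byte char (#9). Advance 3.
Byte at offset 27: 0xF3 = 11110011 → 4-byte char (#10). Advance 4.
Byte at offset 31: 0xF0 = 11110000 → 4-byte char (#11). Advance 4.
Byte at offset 35: 0xF0 = 11110000 → 4-byte char (#12). Advance 4.
Reached end at offset 39 after 12 code points.

12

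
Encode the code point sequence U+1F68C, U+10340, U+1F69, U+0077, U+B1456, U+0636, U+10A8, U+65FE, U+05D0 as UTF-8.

F0 9F 9A 8C F0 90 8D 80 E1 BD A9 77 F2 B1 91 96 D8 B6 E1 82 A8 E6 97 BE D7 90

U+1F68C: 4-byte form → F0 9F 9A 8C.
U+10340: 4-byte form → F0 90 8D 80.
U+1F69: 3-byte form → E1 BD A9.
U+0077: 1-byte form → 77.
U+B1456: 4-byte form → F2 B1 91 96.
U+0636: 2-byte form → D8 B6.
U+10A8: 3-byte form → E1 82 A8.
U+65FE: 3-byte form → E6 97 BE.
U+05D0: 2-byte form → D7 90.
Concatenated (26 bytes): F0 9F 9A 8C F0 90 8D 80 E1 BD A9 77 F2 B1 91 96 D8 B6 E1 82 A8 E6 97 BE D7 90.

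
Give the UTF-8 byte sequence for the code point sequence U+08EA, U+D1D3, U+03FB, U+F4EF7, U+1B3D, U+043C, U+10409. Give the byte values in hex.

U+08EA: 3-byte form → E0 A3 AA.
U+D1D3: 3-byte form → ED 87 93.
U+03FB: 2-byte form → CF BB.
U+F4EF7: 4-byte form → F3 B4 BB B7.
U+1B3D: 3-byte form → E1 AC BD.
U+043C: 2-byte form → D0 BC.
U+10409: 4-byte form → F0 90 90 89.
Concatenated (21 bytes): E0 A3 AA ED 87 93 CF BB F3 B4 BB B7 E1 AC BD D0 BC F0 90 90 89.

E0 A3 AA ED 87 93 CF BB F3 B4 BB B7 E1 AC BD D0 BC F0 90 90 89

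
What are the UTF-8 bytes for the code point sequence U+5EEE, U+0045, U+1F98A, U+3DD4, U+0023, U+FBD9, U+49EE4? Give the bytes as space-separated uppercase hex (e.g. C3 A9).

U+5EEE: 3-byte form → E5 BB AE.
U+0045: 1-byte form → 45.
U+1F98A: 4-byte form → F0 9F A6 8A.
U+3DD4: 3-byte form → E3 B7 94.
U+0023: 1-byte form → 23.
U+FBD9: 3-byte form → EF AF 99.
U+49EE4: 4-byte form → F1 89 BB A4.
Concatenated (19 bytes): E5 BB AE 45 F0 9F A6 8A E3 B7 94 23 EF AF 99 F1 89 BB A4.

E5 BB AE 45 F0 9F A6 8A E3 B7 94 23 EF AF 99 F1 89 BB A4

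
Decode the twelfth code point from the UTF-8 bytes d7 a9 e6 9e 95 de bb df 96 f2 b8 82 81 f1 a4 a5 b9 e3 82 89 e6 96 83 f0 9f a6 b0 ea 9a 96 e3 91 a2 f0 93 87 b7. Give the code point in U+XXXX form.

U+131F7

Offset 0: leading byte 0xD7 = 11010111 → 2-byte char #1 = D7 A9.
Offset 2: leading byte 0xE6 = 11100110 → 3-byte char #2 = E6 9E 95.
Offset 5: leading byte 0xDE = 11011110 → 2-byte char #3 = DE BB.
Offset 7: leading byte 0xDF = 11011111 → 2-byte char #4 = DF 96.
Offset 9: leading byte 0xF2 = 11110010 → 4-byte char #5 = F2 B8 82 81.
Offset 13: leading byte 0xF1 = 11110001 → 4-byte char #6 = F1 A4 A5 B9.
Offset 17: leading byte 0xE3 = 11100011 → 3-byte char #7 = E3 82 89.
Offset 20: leading byte 0xE6 = 11100110 → 3-byte char #8 = E6 96 83.
Offset 23: leading byte 0xF0 = 11110000 → 4-byte char #9 = F0 9F A6 B0.
Offset 27: leading byte 0xEA = 11101010 → 3-byte char #10 = EA 9A 96.
Offset 30: leading byte 0xE3 = 11100011 → 3-byte char #11 = E3 91 A2.
Offset 33: leading byte 0xF0 = 11110000 → 4-byte char #12 = F0 93 87 B7.
Leading byte 0xF0 = 11110000 matches 11110xxx → 4-byte sequence.
Byte 1: 0xF0 = 11110000, payload 000 (3 bits).
Byte 2: 0x93 = 10010011 (10xxxxxx ✓), payload 010011.
Byte 3: 0x87 = 10000111 (10xxxxxx ✓), payload 000111.
Byte 4: 0xB7 = 10110111 (10xxxxxx ✓), payload 110111.
Concatenate: 000010011000111110111 = 0x131F7 (21 bits → U+131F7).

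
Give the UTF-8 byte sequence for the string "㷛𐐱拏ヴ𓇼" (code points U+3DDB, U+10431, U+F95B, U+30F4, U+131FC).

U+3DDB: 3-byte form → E3 B7 9B.
U+10431: 4-byte form → F0 90 90 B1.
U+F95B: 3-byte form → EF A5 9B.
U+30F4: 3-byte form → E3 83 B4.
U+131FC: 4-byte form → F0 93 87 BC.
Concatenated (17 bytes): E3 B7 9B F0 90 90 B1 EF A5 9B E3 83 B4 F0 93 87 BC.

E3 B7 9B F0 90 90 B1 EF A5 9B E3 83 B4 F0 93 87 BC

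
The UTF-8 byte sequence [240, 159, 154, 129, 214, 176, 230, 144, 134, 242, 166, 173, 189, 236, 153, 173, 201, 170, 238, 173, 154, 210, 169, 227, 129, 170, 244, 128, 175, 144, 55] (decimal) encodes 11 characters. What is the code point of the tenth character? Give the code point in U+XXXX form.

Offset 0: leading byte 0xF0 = 11110000 → 4-byte char #1 = F0 9F 9A 81.
Offset 4: leading byte 0xD6 = 11010110 → 2-byte char #2 = D6 B0.
Offset 6: leading byte 0xE6 = 11100110 → 3-byte char #3 = E6 90 86.
Offset 9: leading byte 0xF2 = 11110010 → 4-byte char #4 = F2 A6 AD BD.
Offset 13: leading byte 0xEC = 11101100 → 3-byte char #5 = EC 99 AD.
Offset 16: leading byte 0xC9 = 11001001 → 2-byte char #6 = C9 AA.
Offset 18: leading byte 0xEE = 11101110 → 3-byte char #7 = EE AD 9A.
Offset 21: leading byte 0xD2 = 11010010 → 2-byte char #8 = D2 A9.
Offset 23: leading byte 0xE3 = 11100011 → 3-byte char #9 = E3 81 AA.
Offset 26: leading byte 0xF4 = 11110100 → 4-byte char #10 = F4 80 AF 90.
Leading byte 0xF4 = 11110100 matches 11110xxx → 4-byte sequence.
Byte 1: 0xF4 = 11110100, payload 100 (3 bits).
Byte 2: 0x80 = 10000000 (10xxxxxx ✓), payload 000000.
Byte 3: 0xAF = 10101111 (10xxxxxx ✓), payload 101111.
Byte 4: 0x90 = 10010000 (10xxxxxx ✓), payload 010000.
Concatenate: 100000000101111010000 = 0x100BD0 (21 bits → U+100BD0).

U+100BD0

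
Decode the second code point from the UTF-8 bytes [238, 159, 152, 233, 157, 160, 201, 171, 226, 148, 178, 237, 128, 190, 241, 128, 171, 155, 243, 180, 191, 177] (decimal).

U+9760

Offset 0: leading byte 0xEE = 11101110 → 3-byte char #1 = EE 9F 98.
Offset 3: leading byte 0xE9 = 11101001 → 3-byte char #2 = E9 9D A0.
Leading byte 0xE9 = 11101001 matches 1110xxxx → 3-byte sequence.
Byte 1: 0xE9 = 11101001, payload 1001 (4 bits).
Byte 2: 0x9D = 10011101 (10xxxxxx ✓), payload 011101.
Byte 3: 0xA0 = 10100000 (10xxxxxx ✓), payload 100000.
Concatenate: 1001011101100000 = 0x9760 (16 bits → U+9760).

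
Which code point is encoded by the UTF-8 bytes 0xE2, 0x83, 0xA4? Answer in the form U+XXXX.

U+20E4

Leading byte 0xE2 = 11100010 matches 1110xxxx → 3-byte sequence.
Byte 1: 0xE2 = 11100010, payload 0010 (4 bits).
Byte 2: 0x83 = 10000011 (10xxxxxx ✓), payload 000011.
Byte 3: 0xA4 = 10100100 (10xxxxxx ✓), payload 100100.
Concatenate: 0010000011100100 = 0x20E4 (16 bits → U+20E4).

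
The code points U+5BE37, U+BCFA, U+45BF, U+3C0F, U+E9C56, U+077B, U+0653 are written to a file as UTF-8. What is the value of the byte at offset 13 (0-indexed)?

U+5BE37 → 4-byte form F1 9B B8 B7 at offsets 0–3.
U+BCFA → 3-byte form EB B3 BA at offsets 4–6.
U+45BF → 3-byte form E4 96 BF at offsets 7–9.
U+3C0F → 3-byte form E3 B0 8F at offsets 10–12.
U+E9C56 → 4-byte form F3 A9 B1 96 at offsets 13–16.
Offset 13 falls in char 5's range; it's byte 1 of F3 A9 B1 96 = 0xF3.

0xF3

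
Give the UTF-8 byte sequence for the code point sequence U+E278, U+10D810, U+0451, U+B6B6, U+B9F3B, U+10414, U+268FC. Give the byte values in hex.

EE 89 B8 F4 8D A0 90 D1 91 EB 9A B6 F2 B9 BC BB F0 90 90 94 F0 A6 A3 BC

U+E278: 3-byte form → EE 89 B8.
U+10D810: 4-byte form → F4 8D A0 90.
U+0451: 2-byte form → D1 91.
U+B6B6: 3-byte form → EB 9A B6.
U+B9F3B: 4-byte form → F2 B9 BC BB.
U+10414: 4-byte form → F0 90 90 94.
U+268FC: 4-byte form → F0 A6 A3 BC.
Concatenated (24 bytes): EE 89 B8 F4 8D A0 90 D1 91 EB 9A B6 F2 B9 BC BB F0 90 90 94 F0 A6 A3 BC.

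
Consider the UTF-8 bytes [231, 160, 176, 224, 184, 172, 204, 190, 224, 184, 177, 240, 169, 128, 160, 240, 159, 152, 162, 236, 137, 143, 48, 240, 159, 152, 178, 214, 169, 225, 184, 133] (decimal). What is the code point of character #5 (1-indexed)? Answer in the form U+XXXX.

U+29020

Offset 0: leading byte 0xE7 = 11100111 → 3-byte char #1 = E7 A0 B0.
Offset 3: leading byte 0xE0 = 11100000 → 3-byte char #2 = E0 B8 AC.
Offset 6: leading byte 0xCC = 11001100 → 2-byte char #3 = CC BE.
Offset 8: leading byte 0xE0 = 11100000 → 3-byte char #4 = E0 B8 B1.
Offset 11: leading byte 0xF0 = 11110000 → 4-byte char #5 = F0 A9 80 A0.
Leading byte 0xF0 = 11110000 matches 11110xxx → 4-byte sequence.
Byte 1: 0xF0 = 11110000, payload 000 (3 bits).
Byte 2: 0xA9 = 10101001 (10xxxxxx ✓), payload 101001.
Byte 3: 0x80 = 10000000 (10xxxxxx ✓), payload 000000.
Byte 4: 0xA0 = 10100000 (10xxxxxx ✓), payload 100000.
Concatenate: 000101001000000100000 = 0x29020 (21 bits → U+29020).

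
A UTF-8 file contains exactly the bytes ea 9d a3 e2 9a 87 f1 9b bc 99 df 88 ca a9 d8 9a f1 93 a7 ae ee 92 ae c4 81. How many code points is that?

9

Byte at offset 0: 0xEA = 11101010 → 3-byte char (#1). Advance 3.
Byte at offset 3: 0xE2 = 11100010 → 3-byte char (#2). Advance 3.
Byte at offset 6: 0xF1 = 11110001 → 4-byte char (#3). Advance 4.
Byte at offset 10: 0xDF = 11011111 → 2-byte char (#4). Advance 2.
Byte at offset 12: 0xCA = 11001010 → 2-byte char (#5). Advance 2.
Byte at offset 14: 0xD8 = 11011000 → 2-byte char (#6). Advance 2.
Byte at offset 16: 0xF1 = 11110001 → 4-byte char (#7). Advance 4.
Byte at offset 20: 0xEE = 11101110 → 3-byte char (#8). Advance 3.
Byte at offset 23: 0xC4 = 11000100 → 2-byte char (#9). Advance 2.
Reached end at offset 25 after 9 code points.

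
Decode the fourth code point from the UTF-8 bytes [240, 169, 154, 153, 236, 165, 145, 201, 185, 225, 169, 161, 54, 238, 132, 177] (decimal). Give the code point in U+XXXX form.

Offset 0: leading byte 0xF0 = 11110000 → 4-byte char #1 = F0 A9 9A 99.
Offset 4: leading byte 0xEC = 11101100 → 3-byte char #2 = EC A5 91.
Offset 7: leading byte 0xC9 = 11001001 → 2-byte char #3 = C9 B9.
Offset 9: leading byte 0xE1 = 11100001 → 3-byte char #4 = E1 A9 A1.
Leading byte 0xE1 = 11100001 matches 1110xxxx → 3-byte sequence.
Byte 1: 0xE1 = 11100001, payload 0001 (4 bits).
Byte 2: 0xA9 = 10101001 (10xxxxxx ✓), payload 101001.
Byte 3: 0xA1 = 10100001 (10xxxxxx ✓), payload 100001.
Concatenate: 0001101001100001 = 0x1A61 (16 bits → U+1A61).

U+1A61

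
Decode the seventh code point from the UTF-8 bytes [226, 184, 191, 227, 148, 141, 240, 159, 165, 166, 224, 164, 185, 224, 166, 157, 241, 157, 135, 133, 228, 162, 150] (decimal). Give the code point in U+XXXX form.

U+4896

Offset 0: leading byte 0xE2 = 11100010 → 3-byte char #1 = E2 B8 BF.
Offset 3: leading byte 0xE3 = 11100011 → 3-byte char #2 = E3 94 8D.
Offset 6: leading byte 0xF0 = 11110000 → 4-byte char #3 = F0 9F A5 A6.
Offset 10: leading byte 0xE0 = 11100000 → 3-byte char #4 = E0 A4 B9.
Offset 13: leading byte 0xE0 = 11100000 → 3-byte char #5 = E0 A6 9D.
Offset 16: leading byte 0xF1 = 11110001 → 4-byte char #6 = F1 9D 87 85.
Offset 20: leading byte 0xE4 = 11100100 → 3-byte char #7 = E4 A2 96.
Leading byte 0xE4 = 11100100 matches 1110xxxx → 3-byte sequence.
Byte 1: 0xE4 = 11100100, payload 0100 (4 bits).
Byte 2: 0xA2 = 10100010 (10xxxxxx ✓), payload 100010.
Byte 3: 0x96 = 10010110 (10xxxxxx ✓), payload 010110.
Concatenate: 0100100010010110 = 0x4896 (16 bits → U+4896).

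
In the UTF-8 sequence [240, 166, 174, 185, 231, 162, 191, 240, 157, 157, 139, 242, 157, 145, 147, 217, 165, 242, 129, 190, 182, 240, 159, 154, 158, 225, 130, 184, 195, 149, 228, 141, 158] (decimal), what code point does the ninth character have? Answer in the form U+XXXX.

Offset 0: leading byte 0xF0 = 11110000 → 4-byte char #1 = F0 A6 AE B9.
Offset 4: leading byte 0xE7 = 11100111 → 3-byte char #2 = E7 A2 BF.
Offset 7: leading byte 0xF0 = 11110000 → 4-byte char #3 = F0 9D 9D 8B.
Offset 11: leading byte 0xF2 = 11110010 → 4-byte char #4 = F2 9D 91 93.
Offset 15: leading byte 0xD9 = 11011001 → 2-byte char #5 = D9 A5.
Offset 17: leading byte 0xF2 = 11110010 → 4-byte char #6 = F2 81 BE B6.
Offset 21: leading byte 0xF0 = 11110000 → 4-byte char #7 = F0 9F 9A 9E.
Offset 25: leading byte 0xE1 = 11100001 → 3-byte char #8 = E1 82 B8.
Offset 28: leading byte 0xC3 = 11000011 → 2-byte char #9 = C3 95.
Leading byte 0xC3 = 11000011 matches 110xxxxx → 2-byte sequence.
Byte 1: 0xC3 = 11000011, payload 00011 (5 bits).
Byte 2: 0x95 = 10010101 (10xxxxxx ✓), payload 010101.
Concatenate: 00011010101 = 0xD5 (11 bits → U+00D5).

U+00D5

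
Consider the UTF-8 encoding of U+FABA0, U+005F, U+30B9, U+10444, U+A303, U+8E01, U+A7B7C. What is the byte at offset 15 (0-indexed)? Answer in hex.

U+FABA0 → 4-byte form F3 BA AE A0 at offsets 0–3.
U+005F → 1-byte form 5F at offsets 4–4.
U+30B9 → 3-byte form E3 82 B9 at offsets 5–7.
U+10444 → 4-byte form F0 90 91 84 at offsets 8–11.
U+A303 → 3-byte form EA 8C 83 at offsets 12–14.
U+8E01 → 3-byte form E8 B8 81 at offsets 15–17.
Offset 15 falls in char 6's range; it's byte 1 of E8 B8 81 = 0xE8.

0xE8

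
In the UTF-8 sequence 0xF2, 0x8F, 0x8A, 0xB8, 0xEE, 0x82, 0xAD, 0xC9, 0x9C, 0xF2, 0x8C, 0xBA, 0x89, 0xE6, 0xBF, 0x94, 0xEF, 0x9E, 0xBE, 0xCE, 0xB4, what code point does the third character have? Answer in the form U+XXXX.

U+025C

Offset 0: leading byte 0xF2 = 11110010 → 4-byte char #1 = F2 8F 8A B8.
Offset 4: leading byte 0xEE = 11101110 → 3-byte char #2 = EE 82 AD.
Offset 7: leading byte 0xC9 = 11001001 → 2-byte char #3 = C9 9C.
Leading byte 0xC9 = 11001001 matches 110xxxxx → 2-byte sequence.
Byte 1: 0xC9 = 11001001, payload 01001 (5 bits).
Byte 2: 0x9C = 10011100 (10xxxxxx ✓), payload 011100.
Concatenate: 01001011100 = 0x25C (11 bits → U+025C).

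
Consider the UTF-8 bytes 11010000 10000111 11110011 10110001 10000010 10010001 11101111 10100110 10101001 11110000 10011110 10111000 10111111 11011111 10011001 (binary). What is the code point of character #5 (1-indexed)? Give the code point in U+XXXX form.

Offset 0: leading byte 0xD0 = 11010000 → 2-byte char #1 = D0 87.
Offset 2: leading byte 0xF3 = 11110011 → 4-byte char #2 = F3 B1 82 91.
Offset 6: leading byte 0xEF = 11101111 → 3-byte char #3 = EF A6 A9.
Offset 9: leading byte 0xF0 = 11110000 → 4-byte char #4 = F0 9E B8 BF.
Offset 13: leading byte 0xDF = 11011111 → 2-byte char #5 = DF 99.
Leading byte 0xDF = 11011111 matches 110xxxxx → 2-byte sequence.
Byte 1: 0xDF = 11011111, payload 11111 (5 bits).
Byte 2: 0x99 = 10011001 (10xxxxxx ✓), payload 011001.
Concatenate: 11111011001 = 0x7D9 (11 bits → U+07D9).

U+07D9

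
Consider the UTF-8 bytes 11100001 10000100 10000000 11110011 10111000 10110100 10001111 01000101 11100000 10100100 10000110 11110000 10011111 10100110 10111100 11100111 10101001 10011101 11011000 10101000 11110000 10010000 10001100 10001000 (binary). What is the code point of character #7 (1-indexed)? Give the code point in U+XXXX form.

U+0628

Offset 0: leading byte 0xE1 = 11100001 → 3-byte char #1 = E1 84 80.
Offset 3: leading byte 0xF3 = 11110011 → 4-byte char #2 = F3 B8 B4 8F.
Offset 7: leading byte 0x45 = 01000101 → 1-byte char #3 = 45.
Offset 8: leading byte 0xE0 = 11100000 → 3-byte char #4 = E0 A4 86.
Offset 11: leading byte 0xF0 = 11110000 → 4-byte char #5 = F0 9F A6 BC.
Offset 15: leading byte 0xE7 = 11100111 → 3-byte char #6 = E7 A9 9D.
Offset 18: leading byte 0xD8 = 11011000 → 2-byte char #7 = D8 A8.
Leading byte 0xD8 = 11011000 matches 110xxxxx → 2-byte sequence.
Byte 1: 0xD8 = 11011000, payload 11000 (5 bits).
Byte 2: 0xA8 = 10101000 (10xxxxxx ✓), payload 101000.
Concatenate: 11000101000 = 0x628 (11 bits → U+0628).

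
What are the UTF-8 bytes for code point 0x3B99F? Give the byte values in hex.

F0 BB A6 9F

U+3B99F = 0x3B99F = 244127 decimal. In range U+10000–U+10FFFF → 4-byte form: 11110xxx 10xxxxxx 10xxxxxx 10xxxxxx.
Binary (21 bits): 000111011100110011111.
Split 3+6+6+6: 000 | 111011 | 100110 | 011111.
Byte 1: 11110000 = 0xF0.
Byte 2: 10111011 = 0xBB.
Byte 3: 10100110 = 0xA6.
Byte 4: 10011111 = 0x9F.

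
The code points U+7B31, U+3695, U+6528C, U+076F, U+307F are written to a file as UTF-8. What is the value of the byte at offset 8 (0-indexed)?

U+7B31 → 3-byte form E7 AC B1 at offsets 0–2.
U+3695 → 3-byte form E3 9A 95 at offsets 3–5.
U+6528C → 4-byte form F1 A5 8A 8C at offsets 6–9.
Offset 8 falls in char 3's range; it's byte 3 of F1 A5 8A 8C = 0x8A.

0x8A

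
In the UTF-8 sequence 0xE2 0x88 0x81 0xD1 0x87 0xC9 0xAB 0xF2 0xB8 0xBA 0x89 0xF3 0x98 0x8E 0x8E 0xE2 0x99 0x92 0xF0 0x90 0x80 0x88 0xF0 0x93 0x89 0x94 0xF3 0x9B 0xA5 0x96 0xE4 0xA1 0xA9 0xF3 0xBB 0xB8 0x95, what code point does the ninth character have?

U+DB956

Offset 0: leading byte 0xE2 = 11100010 → 3-byte char #1 = E2 88 81.
Offset 3: leading byte 0xD1 = 11010001 → 2-byte char #2 = D1 87.
Offset 5: leading byte 0xC9 = 11001001 → 2-byte char #3 = C9 AB.
Offset 7: leading byte 0xF2 = 11110010 → 4-byte char #4 = F2 B8 BA 89.
Offset 11: leading byte 0xF3 = 11110011 → 4-byte char #5 = F3 98 8E 8E.
Offset 15: leading byte 0xE2 = 11100010 → 3-byte char #6 = E2 99 92.
Offset 18: leading byte 0xF0 = 11110000 → 4-byte char #7 = F0 90 80 88.
Offset 22: leading byte 0xF0 = 11110000 → 4-byte char #8 = F0 93 89 94.
Offset 26: leading byte 0xF3 = 11110011 → 4-byte char #9 = F3 9B A5 96.
Leading byte 0xF3 = 11110011 matches 11110xxx → 4-byte sequence.
Byte 1: 0xF3 = 11110011, payload 011 (3 bits).
Byte 2: 0x9B = 10011011 (10xxxxxx ✓), payload 011011.
Byte 3: 0xA5 = 10100101 (10xxxxxx ✓), payload 100101.
Byte 4: 0x96 = 10010110 (10xxxxxx ✓), payload 010110.
Concatenate: 011011011100101010110 = 0xDB956 (21 bits → U+DB956).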